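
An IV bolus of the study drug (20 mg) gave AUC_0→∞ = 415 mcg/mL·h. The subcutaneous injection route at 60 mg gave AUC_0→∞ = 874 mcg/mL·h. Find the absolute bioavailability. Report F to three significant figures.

F = (AUC_ev / D_ev) / (AUC_iv / D_iv)
  = (874/60) / (415/20)
  = 14.5667 / 20.75 = 0.7020

F = 0.702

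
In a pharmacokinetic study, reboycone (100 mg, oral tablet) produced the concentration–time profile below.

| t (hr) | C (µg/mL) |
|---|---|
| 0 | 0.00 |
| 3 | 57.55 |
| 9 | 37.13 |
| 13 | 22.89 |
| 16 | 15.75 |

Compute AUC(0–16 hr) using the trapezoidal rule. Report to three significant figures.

AUC = 548 µg/mL·hr

Trapezoidal AUC_0→16:
  [0→3]: (0.00+57.55)/2 × 3 = 86.325
  [3→9]: (57.55+37.13)/2 × 6 = 284.04
  [9→13]: (37.13+22.89)/2 × 4 = 120.04
  [13→16]: (22.89+15.75)/2 × 3 = 57.96
  Sum = 548.365 µg/mL·hr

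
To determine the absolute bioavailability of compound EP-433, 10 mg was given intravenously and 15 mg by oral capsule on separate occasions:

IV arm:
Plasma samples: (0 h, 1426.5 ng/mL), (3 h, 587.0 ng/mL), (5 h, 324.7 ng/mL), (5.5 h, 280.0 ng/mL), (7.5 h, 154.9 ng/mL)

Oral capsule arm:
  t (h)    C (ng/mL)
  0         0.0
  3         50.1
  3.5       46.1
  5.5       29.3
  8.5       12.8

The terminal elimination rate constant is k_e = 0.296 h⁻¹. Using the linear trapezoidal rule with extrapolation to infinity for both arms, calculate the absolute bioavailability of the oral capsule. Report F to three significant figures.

Trapezoidal AUC_0→7.5 (IV):
  [0→3]: (1426.5+587.0)/2 × 3 = 3020.25
  [3→5]: (587.0+324.7)/2 × 2 = 911.7
  [5→5.5]: (324.7+280.0)/2 × 0.5 = 151.175
  [5.5→7.5]: (280.0+154.9)/2 × 2 = 434.9
  Sum = 4518.025 ng/mL·h
IV tail: 154.9/0.296 = 523.311; AUC_iv,0→∞ = 4518.025 + 523.311 = 5041.336 ng/mL·h
Trapezoidal AUC_0→8.5 (oral capsule):
  [0→3]: (0.0+50.1)/2 × 3 = 75.15
  [3→3.5]: (50.1+46.1)/2 × 0.5 = 24.05
  [3.5→5.5]: (46.1+29.3)/2 × 2 = 75.4
  [5.5→8.5]: (29.3+12.8)/2 × 3 = 63.15
  Sum = 237.75 ng/mL·h
oral capsule tail: 12.8/0.296 = 43.243; AUC_ev,0→∞ = 237.75 + 43.243 = 280.993 ng/mL·h
F = (AUC_ev/D_ev)/(AUC_iv/D_iv) = (280.993/15)/(5041.336/10) = 18.7329/504.1336 = 0.0372

F = 0.0372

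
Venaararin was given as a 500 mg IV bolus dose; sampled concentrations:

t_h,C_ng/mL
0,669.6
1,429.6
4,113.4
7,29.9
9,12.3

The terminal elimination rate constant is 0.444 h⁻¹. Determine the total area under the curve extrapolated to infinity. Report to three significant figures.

Trapezoidal AUC_0→9:
  [0→1]: (669.6+429.6)/2 × 1 = 549.6
  [1→4]: (429.6+113.4)/2 × 3 = 814.5
  [4→7]: (113.4+29.9)/2 × 3 = 214.95
  [7→9]: (29.9+12.3)/2 × 2 = 42.2
  Sum = 1621.25 ng/mL·h
Extrapolated tail: C_last / k_e = 12.3 / 0.444 = 27.703
AUC_0→∞ = 1621.25 + 27.703 = 1648.953 ng/mL·h

AUC = 1650 ng/mL·h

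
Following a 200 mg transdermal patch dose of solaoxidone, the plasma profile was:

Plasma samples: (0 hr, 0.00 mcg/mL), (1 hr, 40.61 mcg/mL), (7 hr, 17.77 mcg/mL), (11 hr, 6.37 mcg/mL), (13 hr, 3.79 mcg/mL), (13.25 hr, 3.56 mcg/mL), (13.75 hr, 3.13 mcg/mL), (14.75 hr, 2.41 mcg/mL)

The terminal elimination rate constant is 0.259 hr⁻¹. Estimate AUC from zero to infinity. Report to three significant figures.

Trapezoidal AUC_0→14.75:
  [0→1]: (0.00+40.61)/2 × 1 = 20.305
  [1→7]: (40.61+17.77)/2 × 6 = 175.14
  [7→11]: (17.77+6.37)/2 × 4 = 48.28
  [11→13]: (6.37+3.79)/2 × 2 = 10.16
  [13→13.25]: (3.79+3.56)/2 × 0.25 = 0.91875
  [13.25→13.75]: (3.56+3.13)/2 × 0.5 = 1.6725
  [13.75→14.75]: (3.13+2.41)/2 × 1 = 2.77
  Sum = 259.24625 mcg/mL·hr
Extrapolated tail: C_last / k_e = 2.41 / 0.259 = 9.305
AUC_0→∞ = 259.24625 + 9.305 = 268.55125 mcg/mL·hr

AUC = 269 mcg/mL·hr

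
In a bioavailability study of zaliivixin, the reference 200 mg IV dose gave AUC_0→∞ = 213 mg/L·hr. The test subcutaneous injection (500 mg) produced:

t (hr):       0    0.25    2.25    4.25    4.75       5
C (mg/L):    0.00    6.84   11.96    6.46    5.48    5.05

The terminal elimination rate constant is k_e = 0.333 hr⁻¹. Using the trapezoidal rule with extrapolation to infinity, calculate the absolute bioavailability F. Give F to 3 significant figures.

F = 0.108

Trapezoidal AUC_0→5 (subcutaneous injection):
  [0→0.25]: (0.00+6.84)/2 × 0.25 = 0.855
  [0.25→2.25]: (6.84+11.96)/2 × 2 = 18.8
  [2.25→4.25]: (11.96+6.46)/2 × 2 = 18.42
  [4.25→4.75]: (6.46+5.48)/2 × 0.5 = 2.985
  [4.75→5]: (5.48+5.05)/2 × 0.25 = 1.31625
  Sum = 42.37625 mg/L·hr
Tail: C_last/k_e = 5.05/0.333 = 15.165
AUC_0→∞ (subcutaneous injection) = 42.37625 + 15.165 = 57.54125 mg/L·hr
F = (AUC_ev/D_ev)/(AUC_iv/D_iv) = (57.54125/500)/(213/200) = 0.1150825/1.065 = 0.1081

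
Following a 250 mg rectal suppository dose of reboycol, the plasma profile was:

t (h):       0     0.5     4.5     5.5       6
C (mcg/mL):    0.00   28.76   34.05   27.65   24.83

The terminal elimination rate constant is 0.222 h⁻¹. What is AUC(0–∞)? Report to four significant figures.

Trapezoidal AUC_0→6:
  [0→0.5]: (0.00+28.76)/2 × 0.5 = 7.19
  [0.5→4.5]: (28.76+34.05)/2 × 4 = 125.62
  [4.5→5.5]: (34.05+27.65)/2 × 1 = 30.85
  [5.5→6]: (27.65+24.83)/2 × 0.5 = 13.12
  Sum = 176.78 mcg/mL·h
Extrapolated tail: C_last / k_e = 24.83 / 0.222 = 111.847
AUC_0→∞ = 176.78 + 111.847 = 288.627 mcg/mL·h

AUC = 288.6 mcg/mL·h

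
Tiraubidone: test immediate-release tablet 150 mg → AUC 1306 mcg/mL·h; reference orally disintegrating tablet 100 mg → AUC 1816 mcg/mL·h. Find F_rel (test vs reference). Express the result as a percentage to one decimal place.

F_rel = 47.9%

F_rel = (AUC_test/D_test) / (AUC_ref/D_ref)
      = (1306/150) / (1816/100)
      = 8.70667 / 18.16 = 0.4794 = 47.94%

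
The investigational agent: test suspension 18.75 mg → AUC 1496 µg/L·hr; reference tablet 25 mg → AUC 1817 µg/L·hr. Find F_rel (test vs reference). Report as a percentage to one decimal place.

F_rel = (AUC_test/D_test) / (AUC_ref/D_ref)
      = (1496/18.75) / (1817/25)
      = 79.7867 / 72.68 = 1.0978 = 109.78%

F_rel = 109.8%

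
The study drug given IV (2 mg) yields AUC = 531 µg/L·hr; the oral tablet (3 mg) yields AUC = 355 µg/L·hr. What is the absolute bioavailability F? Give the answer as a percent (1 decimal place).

F = (AUC_ev / D_ev) / (AUC_iv / D_iv)
  = (355/3) / (531/2)
  = 118.333 / 265.5 = 0.4457
  = 44.57%

F = 44.6%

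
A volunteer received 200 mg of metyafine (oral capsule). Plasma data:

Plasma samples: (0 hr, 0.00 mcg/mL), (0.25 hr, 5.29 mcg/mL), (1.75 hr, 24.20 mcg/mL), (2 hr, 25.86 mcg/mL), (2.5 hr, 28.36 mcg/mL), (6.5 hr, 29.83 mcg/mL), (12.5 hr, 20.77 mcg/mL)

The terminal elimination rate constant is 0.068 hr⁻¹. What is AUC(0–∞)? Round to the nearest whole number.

Trapezoidal AUC_0→12.5:
  [0→0.25]: (0.00+5.29)/2 × 0.25 = 0.66125
  [0.25→1.75]: (5.29+24.20)/2 × 1.5 = 22.1175
  [1.75→2]: (24.20+25.86)/2 × 0.25 = 6.2575
  [2→2.5]: (25.86+28.36)/2 × 0.5 = 13.555
  [2.5→6.5]: (28.36+29.83)/2 × 4 = 116.38
  [6.5→12.5]: (29.83+20.77)/2 × 6 = 151.8
  Sum = 310.77125 mcg/mL·hr
Extrapolated tail: C_last / k_e = 20.77 / 0.068 = 305.441
AUC_0→∞ = 310.77125 + 305.441 = 616.21225 mcg/mL·hr

AUC = 616 mcg/mL·hr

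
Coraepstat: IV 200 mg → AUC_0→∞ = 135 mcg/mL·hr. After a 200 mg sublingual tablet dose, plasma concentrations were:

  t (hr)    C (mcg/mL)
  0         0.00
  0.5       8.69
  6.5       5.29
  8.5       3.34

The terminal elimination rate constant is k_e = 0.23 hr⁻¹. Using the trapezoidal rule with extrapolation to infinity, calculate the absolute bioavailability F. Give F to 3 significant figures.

Trapezoidal AUC_0→8.5 (sublingual tablet):
  [0→0.5]: (0.00+8.69)/2 × 0.5 = 2.1725
  [0.5→6.5]: (8.69+5.29)/2 × 6 = 41.94
  [6.5→8.5]: (5.29+3.34)/2 × 2 = 8.63
  Sum = 52.7425 mcg/mL·hr
Tail: C_last/k_e = 3.34/0.23 = 14.522
AUC_0→∞ (sublingual tablet) = 52.7425 + 14.522 = 67.2645 mcg/mL·hr
F = (AUC_ev/D_ev)/(AUC_iv/D_iv) = (67.2645/200)/(135/200) = 0.3363225/0.675 = 0.4983

F = 0.498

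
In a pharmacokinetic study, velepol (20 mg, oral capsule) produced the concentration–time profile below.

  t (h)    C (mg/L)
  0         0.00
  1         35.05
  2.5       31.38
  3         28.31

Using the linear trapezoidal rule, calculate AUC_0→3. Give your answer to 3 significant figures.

AUC = 82.3 mg/L·h

Trapezoidal AUC_0→3:
  [0→1]: (0.00+35.05)/2 × 1 = 17.525
  [1→2.5]: (35.05+31.38)/2 × 1.5 = 49.8225
  [2.5→3]: (31.38+28.31)/2 × 0.5 = 14.9225
  Sum = 82.27 mg/L·h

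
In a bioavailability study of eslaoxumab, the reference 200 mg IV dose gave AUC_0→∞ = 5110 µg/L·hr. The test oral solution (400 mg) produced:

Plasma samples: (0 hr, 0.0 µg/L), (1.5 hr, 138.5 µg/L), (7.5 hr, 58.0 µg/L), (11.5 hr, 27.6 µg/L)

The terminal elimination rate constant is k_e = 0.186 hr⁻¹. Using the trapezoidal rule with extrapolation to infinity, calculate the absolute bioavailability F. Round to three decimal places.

Trapezoidal AUC_0→11.5 (oral solution):
  [0→1.5]: (0.0+138.5)/2 × 1.5 = 103.875
  [1.5→7.5]: (138.5+58.0)/2 × 6 = 589.5
  [7.5→11.5]: (58.0+27.6)/2 × 4 = 171.2
  Sum = 864.575 µg/L·hr
Tail: C_last/k_e = 27.6/0.186 = 148.387
AUC_0→∞ (oral solution) = 864.575 + 148.387 = 1012.962 µg/L·hr
F = (AUC_ev/D_ev)/(AUC_iv/D_iv) = (1012.962/400)/(5110/200) = 2.532405/25.55 = 0.0991

F = 0.099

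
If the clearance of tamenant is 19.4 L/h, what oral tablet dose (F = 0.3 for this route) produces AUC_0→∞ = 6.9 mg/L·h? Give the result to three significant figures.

Dose = 446 mg

Dose = CL × AUC_0→∞ / F
     = 19.4 × 6.9 / 0.3 = 446.2 mg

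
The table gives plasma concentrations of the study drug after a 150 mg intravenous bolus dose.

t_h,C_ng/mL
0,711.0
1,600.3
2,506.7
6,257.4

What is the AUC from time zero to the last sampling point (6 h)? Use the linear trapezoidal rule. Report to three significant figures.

Trapezoidal AUC_0→6:
  [0→1]: (711.0+600.3)/2 × 1 = 655.65
  [1→2]: (600.3+506.7)/2 × 1 = 553.5
  [2→6]: (506.7+257.4)/2 × 4 = 1528.2
  Sum = 2737.35 ng/mL·h

AUC = 2740 ng/mL·h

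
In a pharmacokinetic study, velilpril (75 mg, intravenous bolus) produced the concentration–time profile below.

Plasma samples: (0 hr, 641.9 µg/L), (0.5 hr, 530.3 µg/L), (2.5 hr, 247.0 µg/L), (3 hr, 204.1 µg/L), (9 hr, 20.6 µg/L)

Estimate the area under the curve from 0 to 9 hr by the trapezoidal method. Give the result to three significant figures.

AUC = 1860 µg/L·hr

Trapezoidal AUC_0→9:
  [0→0.5]: (641.9+530.3)/2 × 0.5 = 293.05
  [0.5→2.5]: (530.3+247.0)/2 × 2 = 777.3
  [2.5→3]: (247.0+204.1)/2 × 0.5 = 112.775
  [3→9]: (204.1+20.6)/2 × 6 = 674.1
  Sum = 1857.225 µg/L·hr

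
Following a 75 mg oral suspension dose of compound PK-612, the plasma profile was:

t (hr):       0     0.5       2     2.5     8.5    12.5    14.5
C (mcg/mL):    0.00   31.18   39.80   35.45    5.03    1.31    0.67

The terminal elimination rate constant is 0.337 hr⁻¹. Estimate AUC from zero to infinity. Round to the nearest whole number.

Trapezoidal AUC_0→14.5:
  [0→0.5]: (0.00+31.18)/2 × 0.5 = 7.795
  [0.5→2]: (31.18+39.80)/2 × 1.5 = 53.235
  [2→2.5]: (39.80+35.45)/2 × 0.5 = 18.8125
  [2.5→8.5]: (35.45+5.03)/2 × 6 = 121.44
  [8.5→12.5]: (5.03+1.31)/2 × 4 = 12.68
  [12.5→14.5]: (1.31+0.67)/2 × 2 = 1.98
  Sum = 215.9425 mcg/mL·hr
Extrapolated tail: C_last / k_e = 0.67 / 0.337 = 1.988
AUC_0→∞ = 215.9425 + 1.988 = 217.9305 mcg/mL·hr

AUC = 218 mcg/mL·hr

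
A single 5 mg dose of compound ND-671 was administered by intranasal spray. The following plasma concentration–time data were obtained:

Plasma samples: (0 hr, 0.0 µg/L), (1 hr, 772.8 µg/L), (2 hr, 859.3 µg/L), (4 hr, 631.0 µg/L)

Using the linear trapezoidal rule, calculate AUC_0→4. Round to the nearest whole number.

AUC = 2693 µg/L·hr

Trapezoidal AUC_0→4:
  [0→1]: (0.0+772.8)/2 × 1 = 386.4
  [1→2]: (772.8+859.3)/2 × 1 = 816.05
  [2→4]: (859.3+631.0)/2 × 2 = 1490.3
  Sum = 2692.75 µg/L·hr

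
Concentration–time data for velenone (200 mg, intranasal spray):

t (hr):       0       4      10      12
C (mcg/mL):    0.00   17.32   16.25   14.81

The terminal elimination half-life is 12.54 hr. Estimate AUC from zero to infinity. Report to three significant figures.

Trapezoidal AUC_0→12:
  [0→4]: (0.00+17.32)/2 × 4 = 34.64
  [4→10]: (17.32+16.25)/2 × 6 = 100.71
  [10→12]: (16.25+14.81)/2 × 2 = 31.06
  Sum = 166.41 mcg/mL·hr
k_e = ln2 / t½ = 0.693147 / 12.54 = 0.0553 hr^-1
Extrapolated tail: C_last / k_e = 14.81 / 0.0553 = 267.812
AUC_0→∞ = 166.41 + 267.812 = 434.222 mcg/mL·hr

AUC = 434 mcg/mL·hr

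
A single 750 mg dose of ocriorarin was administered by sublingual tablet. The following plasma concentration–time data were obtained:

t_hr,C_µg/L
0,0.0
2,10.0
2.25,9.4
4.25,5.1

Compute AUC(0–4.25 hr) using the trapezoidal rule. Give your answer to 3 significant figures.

AUC = 26.9 µg/L·hr

Trapezoidal AUC_0→4.25:
  [0→2]: (0.0+10.0)/2 × 2 = 10.0
  [2→2.25]: (10.0+9.4)/2 × 0.25 = 2.425
  [2.25→4.25]: (9.4+5.1)/2 × 2 = 14.5
  Sum = 26.925 µg/L·hr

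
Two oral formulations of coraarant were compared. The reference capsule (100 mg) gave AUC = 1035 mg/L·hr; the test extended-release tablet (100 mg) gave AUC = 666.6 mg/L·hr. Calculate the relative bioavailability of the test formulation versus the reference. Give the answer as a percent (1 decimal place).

F_rel = (AUC_test/D_test) / (AUC_ref/D_ref)
      = (666.6/100) / (1035/100)
      = 6.666 / 10.35 = 0.6441 = 64.41%

F_rel = 64.4%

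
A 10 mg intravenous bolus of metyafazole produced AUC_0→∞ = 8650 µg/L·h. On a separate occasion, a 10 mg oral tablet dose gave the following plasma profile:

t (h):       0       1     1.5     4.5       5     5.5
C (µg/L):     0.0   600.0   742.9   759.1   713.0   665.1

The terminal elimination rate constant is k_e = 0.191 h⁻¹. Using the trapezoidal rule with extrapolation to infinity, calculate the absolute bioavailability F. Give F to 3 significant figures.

Trapezoidal AUC_0→5.5 (oral tablet):
  [0→1]: (0.0+600.0)/2 × 1 = 300.0
  [1→1.5]: (600.0+742.9)/2 × 0.5 = 335.725
  [1.5→4.5]: (742.9+759.1)/2 × 3 = 2253.0
  [4.5→5]: (759.1+713.0)/2 × 0.5 = 368.025
  [5→5.5]: (713.0+665.1)/2 × 0.5 = 344.525
  Sum = 3601.275 µg/L·h
Tail: C_last/k_e = 665.1/0.191 = 3482.199
AUC_0→∞ (oral tablet) = 3601.275 + 3482.199 = 7083.474 µg/L·h
F = (AUC_ev/D_ev)/(AUC_iv/D_iv) = (7083.474/10)/(8650/10) = 708.3474/865 = 0.8189

F = 0.819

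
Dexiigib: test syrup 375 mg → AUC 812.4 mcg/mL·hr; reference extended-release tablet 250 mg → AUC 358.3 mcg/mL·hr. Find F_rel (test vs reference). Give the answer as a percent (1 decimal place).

F_rel = 151.2%

F_rel = (AUC_test/D_test) / (AUC_ref/D_ref)
      = (812.4/375) / (358.3/250)
      = 2.1664 / 1.4332 = 1.5116 = 151.16%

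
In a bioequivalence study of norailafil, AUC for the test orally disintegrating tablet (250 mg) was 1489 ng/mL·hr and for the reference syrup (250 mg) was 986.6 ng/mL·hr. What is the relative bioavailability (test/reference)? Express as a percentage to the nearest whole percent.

F_rel = (AUC_test/D_test) / (AUC_ref/D_ref)
      = (1489/250) / (986.6/250)
      = 5.956 / 3.9464 = 1.5092 = 150.92%

F_rel = 151%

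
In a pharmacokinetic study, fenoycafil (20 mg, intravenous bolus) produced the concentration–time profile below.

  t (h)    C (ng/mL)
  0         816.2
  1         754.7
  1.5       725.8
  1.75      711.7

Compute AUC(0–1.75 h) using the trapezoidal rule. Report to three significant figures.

Trapezoidal AUC_0→1.75:
  [0→1]: (816.2+754.7)/2 × 1 = 785.45
  [1→1.5]: (754.7+725.8)/2 × 0.5 = 370.125
  [1.5→1.75]: (725.8+711.7)/2 × 0.25 = 179.6875
  Sum = 1335.2625 ng/mL·h

AUC = 1340 ng/mL·h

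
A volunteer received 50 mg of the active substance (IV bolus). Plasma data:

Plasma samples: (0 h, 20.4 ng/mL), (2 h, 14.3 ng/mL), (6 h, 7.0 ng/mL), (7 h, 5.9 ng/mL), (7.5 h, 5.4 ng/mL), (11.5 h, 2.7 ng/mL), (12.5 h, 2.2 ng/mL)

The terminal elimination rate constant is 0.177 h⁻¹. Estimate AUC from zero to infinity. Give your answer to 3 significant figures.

Trapezoidal AUC_0→12.5:
  [0→2]: (20.4+14.3)/2 × 2 = 34.7
  [2→6]: (14.3+7.0)/2 × 4 = 42.6
  [6→7]: (7.0+5.9)/2 × 1 = 6.45
  [7→7.5]: (5.9+5.4)/2 × 0.5 = 2.825
  [7.5→11.5]: (5.4+2.7)/2 × 4 = 16.2
  [11.5→12.5]: (2.7+2.2)/2 × 1 = 2.45
  Sum = 105.225 ng/mL·h
Extrapolated tail: C_last / k_e = 2.2 / 0.177 = 12.429
AUC_0→∞ = 105.225 + 12.429 = 117.654 ng/mL·h

AUC = 118 ng/mL·h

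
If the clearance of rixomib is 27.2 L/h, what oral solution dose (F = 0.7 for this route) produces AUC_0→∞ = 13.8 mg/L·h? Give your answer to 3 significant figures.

Dose = 536 mg

Dose = CL × AUC_0→∞ / F
     = 27.2 × 13.8 / 0.7 = 536.229 mg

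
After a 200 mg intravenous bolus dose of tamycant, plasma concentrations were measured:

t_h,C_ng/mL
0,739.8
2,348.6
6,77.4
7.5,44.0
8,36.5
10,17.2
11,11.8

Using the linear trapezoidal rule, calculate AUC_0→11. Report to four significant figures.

AUC = 2120 ng/mL·h

Trapezoidal AUC_0→11:
  [0→2]: (739.8+348.6)/2 × 2 = 1088.4
  [2→6]: (348.6+77.4)/2 × 4 = 852.0
  [6→7.5]: (77.4+44.0)/2 × 1.5 = 91.05
  [7.5→8]: (44.0+36.5)/2 × 0.5 = 20.125
  [8→10]: (36.5+17.2)/2 × 2 = 53.7
  [10→11]: (17.2+11.8)/2 × 1 = 14.5
  Sum = 2119.775 ng/mL·h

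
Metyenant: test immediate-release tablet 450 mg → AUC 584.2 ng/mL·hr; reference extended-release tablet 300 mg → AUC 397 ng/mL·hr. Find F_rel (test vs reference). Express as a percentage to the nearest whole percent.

F_rel = (AUC_test/D_test) / (AUC_ref/D_ref)
      = (584.2/450) / (397/300)
      = 1.29822 / 1.32333 = 0.9810 = 98.10%

F_rel = 98%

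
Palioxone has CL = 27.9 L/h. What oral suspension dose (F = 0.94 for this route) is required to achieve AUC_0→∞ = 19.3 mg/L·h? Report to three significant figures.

Dose = 573 mg

Dose = CL × AUC_0→∞ / F
     = 27.9 × 19.3 / 0.94 = 572.84 mg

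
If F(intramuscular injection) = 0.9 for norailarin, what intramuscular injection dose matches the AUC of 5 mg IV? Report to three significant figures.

D_intramuscular = 5.56 mg

For equal systemic exposure: F × D_ev = D_iv
D_ev = D_iv / F = 5 / 0.9 = 5.55556 mg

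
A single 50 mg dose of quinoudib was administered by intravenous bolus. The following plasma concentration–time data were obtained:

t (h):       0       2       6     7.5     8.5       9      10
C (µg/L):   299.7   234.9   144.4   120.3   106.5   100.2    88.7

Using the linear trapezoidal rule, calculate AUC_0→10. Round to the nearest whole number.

AUC = 1751 µg/L·h

Trapezoidal AUC_0→10:
  [0→2]: (299.7+234.9)/2 × 2 = 534.6
  [2→6]: (234.9+144.4)/2 × 4 = 758.6
  [6→7.5]: (144.4+120.3)/2 × 1.5 = 198.525
  [7.5→8.5]: (120.3+106.5)/2 × 1 = 113.4
  [8.5→9]: (106.5+100.2)/2 × 0.5 = 51.675
  [9→10]: (100.2+88.7)/2 × 1 = 94.45
  Sum = 1751.25 µg/L·h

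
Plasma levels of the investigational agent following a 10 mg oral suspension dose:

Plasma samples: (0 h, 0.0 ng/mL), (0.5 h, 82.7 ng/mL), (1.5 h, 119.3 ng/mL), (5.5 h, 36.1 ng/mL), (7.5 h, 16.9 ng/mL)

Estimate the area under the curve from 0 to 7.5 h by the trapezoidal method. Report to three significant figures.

Trapezoidal AUC_0→7.5:
  [0→0.5]: (0.0+82.7)/2 × 0.5 = 20.675
  [0.5→1.5]: (82.7+119.3)/2 × 1 = 101.0
  [1.5→5.5]: (119.3+36.1)/2 × 4 = 310.8
  [5.5→7.5]: (36.1+16.9)/2 × 2 = 53.0
  Sum = 485.475 ng/mL·h

AUC = 485 ng/mL·h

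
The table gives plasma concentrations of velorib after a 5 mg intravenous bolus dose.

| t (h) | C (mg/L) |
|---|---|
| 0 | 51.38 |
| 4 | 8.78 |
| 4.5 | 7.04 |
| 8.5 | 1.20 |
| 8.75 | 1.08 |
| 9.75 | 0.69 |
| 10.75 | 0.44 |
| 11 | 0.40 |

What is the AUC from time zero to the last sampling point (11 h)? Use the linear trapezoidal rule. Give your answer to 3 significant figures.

Trapezoidal AUC_0→11:
  [0→4]: (51.38+8.78)/2 × 4 = 120.32
  [4→4.5]: (8.78+7.04)/2 × 0.5 = 3.955
  [4.5→8.5]: (7.04+1.20)/2 × 4 = 16.48
  [8.5→8.75]: (1.20+1.08)/2 × 0.25 = 0.285
  [8.75→9.75]: (1.08+0.69)/2 × 1 = 0.885
  [9.75→10.75]: (0.69+0.44)/2 × 1 = 0.565
  [10.75→11]: (0.44+0.40)/2 × 0.25 = 0.105
  Sum = 142.595 mg/L·h

AUC = 143 mg/L·h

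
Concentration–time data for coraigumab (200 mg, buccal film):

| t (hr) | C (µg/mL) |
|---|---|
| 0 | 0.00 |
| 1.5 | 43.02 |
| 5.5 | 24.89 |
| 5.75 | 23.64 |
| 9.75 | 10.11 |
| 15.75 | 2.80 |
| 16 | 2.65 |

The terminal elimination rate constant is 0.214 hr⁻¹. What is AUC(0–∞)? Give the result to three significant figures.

AUC = 293 µg/mL·hr

Trapezoidal AUC_0→16:
  [0→1.5]: (0.00+43.02)/2 × 1.5 = 32.265
  [1.5→5.5]: (43.02+24.89)/2 × 4 = 135.82
  [5.5→5.75]: (24.89+23.64)/2 × 0.25 = 6.06625
  [5.75→9.75]: (23.64+10.11)/2 × 4 = 67.5
  [9.75→15.75]: (10.11+2.80)/2 × 6 = 38.73
  [15.75→16]: (2.80+2.65)/2 × 0.25 = 0.68125
  Sum = 281.0625 µg/mL·hr
Extrapolated tail: C_last / k_e = 2.65 / 0.214 = 12.383
AUC_0→∞ = 281.0625 + 12.383 = 293.4455 µg/mL·hr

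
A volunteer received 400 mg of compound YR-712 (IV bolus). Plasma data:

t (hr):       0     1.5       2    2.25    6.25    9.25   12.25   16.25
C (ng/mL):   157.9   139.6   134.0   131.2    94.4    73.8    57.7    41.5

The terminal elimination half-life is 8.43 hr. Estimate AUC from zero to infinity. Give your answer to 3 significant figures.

AUC = 1930 ng/mL·hr

Trapezoidal AUC_0→16.25:
  [0→1.5]: (157.9+139.6)/2 × 1.5 = 223.125
  [1.5→2]: (139.6+134.0)/2 × 0.5 = 68.4
  [2→2.25]: (134.0+131.2)/2 × 0.25 = 33.15
  [2.25→6.25]: (131.2+94.4)/2 × 4 = 451.2
  [6.25→9.25]: (94.4+73.8)/2 × 3 = 252.3
  [9.25→12.25]: (73.8+57.7)/2 × 3 = 197.25
  [12.25→16.25]: (57.7+41.5)/2 × 4 = 198.4
  Sum = 1423.825 ng/mL·hr
k_e = ln2 / t½ = 0.693147 / 8.43 = 0.0822 hr^-1
Extrapolated tail: C_last / k_e = 41.5 / 0.0822 = 504.866
AUC_0→∞ = 1423.825 + 504.866 = 1928.691 ng/mL·hr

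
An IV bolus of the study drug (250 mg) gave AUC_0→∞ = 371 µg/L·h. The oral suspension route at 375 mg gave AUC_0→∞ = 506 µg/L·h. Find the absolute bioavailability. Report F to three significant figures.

F = 0.909

F = (AUC_ev / D_ev) / (AUC_iv / D_iv)
  = (506/375) / (371/250)
  = 1.34933 / 1.484 = 0.9093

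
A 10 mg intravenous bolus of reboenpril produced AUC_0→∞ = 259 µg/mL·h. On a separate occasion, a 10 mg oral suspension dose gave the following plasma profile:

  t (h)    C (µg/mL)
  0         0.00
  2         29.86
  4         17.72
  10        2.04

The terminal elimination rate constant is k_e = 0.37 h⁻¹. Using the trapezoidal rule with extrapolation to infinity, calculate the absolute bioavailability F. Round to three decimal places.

F = 0.549

Trapezoidal AUC_0→10 (oral suspension):
  [0→2]: (0.00+29.86)/2 × 2 = 29.86
  [2→4]: (29.86+17.72)/2 × 2 = 47.58
  [4→10]: (17.72+2.04)/2 × 6 = 59.28
  Sum = 136.72 µg/mL·h
Tail: C_last/k_e = 2.04/0.37 = 5.514
AUC_0→∞ (oral suspension) = 136.72 + 5.514 = 142.234 µg/mL·h
F = (AUC_ev/D_ev)/(AUC_iv/D_iv) = (142.234/10)/(259/10) = 14.2234/25.9 = 0.5492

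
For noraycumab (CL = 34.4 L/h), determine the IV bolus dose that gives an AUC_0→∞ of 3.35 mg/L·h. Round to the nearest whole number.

Dose = 115 mg

Dose_iv = CL × AUC_0→∞
     = 34.4 × 3.35 = 115.24 mg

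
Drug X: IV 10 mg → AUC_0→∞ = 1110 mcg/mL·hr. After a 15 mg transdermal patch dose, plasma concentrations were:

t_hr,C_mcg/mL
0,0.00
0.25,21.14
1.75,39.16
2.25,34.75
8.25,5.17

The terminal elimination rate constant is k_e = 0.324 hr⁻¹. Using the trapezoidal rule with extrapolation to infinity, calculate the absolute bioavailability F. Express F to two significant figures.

F = 0.12

Trapezoidal AUC_0→8.25 (transdermal patch):
  [0→0.25]: (0.00+21.14)/2 × 0.25 = 2.6425
  [0.25→1.75]: (21.14+39.16)/2 × 1.5 = 45.225
  [1.75→2.25]: (39.16+34.75)/2 × 0.5 = 18.4775
  [2.25→8.25]: (34.75+5.17)/2 × 6 = 119.76
  Sum = 186.105 mcg/mL·hr
Tail: C_last/k_e = 5.17/0.324 = 15.957
AUC_0→∞ (transdermal patch) = 186.105 + 15.957 = 202.062 mcg/mL·hr
F = (AUC_ev/D_ev)/(AUC_iv/D_iv) = (202.062/15)/(1110/10) = 13.4708/111 = 0.1214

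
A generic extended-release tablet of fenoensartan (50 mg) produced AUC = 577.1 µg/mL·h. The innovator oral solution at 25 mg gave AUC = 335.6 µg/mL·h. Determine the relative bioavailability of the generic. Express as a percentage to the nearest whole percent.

F_rel = 86%

F_rel = (AUC_test/D_test) / (AUC_ref/D_ref)
      = (577.1/50) / (335.6/25)
      = 11.542 / 13.424 = 0.8598 = 85.98%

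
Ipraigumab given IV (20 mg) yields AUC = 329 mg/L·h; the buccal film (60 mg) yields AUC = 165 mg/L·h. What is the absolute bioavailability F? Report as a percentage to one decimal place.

F = 16.7%

F = (AUC_ev / D_ev) / (AUC_iv / D_iv)
  = (165/60) / (329/20)
  = 2.75 / 16.45 = 0.1672
  = 16.72%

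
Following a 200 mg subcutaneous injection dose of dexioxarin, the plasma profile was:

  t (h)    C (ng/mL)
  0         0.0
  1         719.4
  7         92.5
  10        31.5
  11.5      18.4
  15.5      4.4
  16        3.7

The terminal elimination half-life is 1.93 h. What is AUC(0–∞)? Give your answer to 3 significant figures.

AUC = 3080 ng/mL·h

Trapezoidal AUC_0→16:
  [0→1]: (0.0+719.4)/2 × 1 = 359.7
  [1→7]: (719.4+92.5)/2 × 6 = 2435.7
  [7→10]: (92.5+31.5)/2 × 3 = 186.0
  [10→11.5]: (31.5+18.4)/2 × 1.5 = 37.425
  [11.5→15.5]: (18.4+4.4)/2 × 4 = 45.6
  [15.5→16]: (4.4+3.7)/2 × 0.5 = 2.025
  Sum = 3066.45 ng/mL·h
k_e = ln2 / t½ = 0.693147 / 1.93 = 0.3591 h^-1
Extrapolated tail: C_last / k_e = 3.7 / 0.3591 = 10.304
AUC_0→∞ = 3066.45 + 10.304 = 3076.754 ng/mL·h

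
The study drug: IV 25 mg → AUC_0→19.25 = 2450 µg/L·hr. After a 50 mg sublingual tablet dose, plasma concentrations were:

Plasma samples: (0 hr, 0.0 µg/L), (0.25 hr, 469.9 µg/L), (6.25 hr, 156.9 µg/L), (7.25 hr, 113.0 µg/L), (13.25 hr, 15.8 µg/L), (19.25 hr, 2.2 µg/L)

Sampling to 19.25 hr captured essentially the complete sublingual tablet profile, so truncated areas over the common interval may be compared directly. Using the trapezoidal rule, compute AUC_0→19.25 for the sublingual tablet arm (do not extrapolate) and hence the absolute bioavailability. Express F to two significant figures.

F = 0.51

Trapezoidal AUC_0→19.25 (sublingual tablet):
  [0→0.25]: (0.0+469.9)/2 × 0.25 = 58.7375
  [0.25→6.25]: (469.9+156.9)/2 × 6 = 1880.4
  [6.25→7.25]: (156.9+113.0)/2 × 1 = 134.95
  [7.25→13.25]: (113.0+15.8)/2 × 6 = 386.4
  [13.25→19.25]: (15.8+2.2)/2 × 6 = 54.0
  Sum = 2514.4875 µg/L·hr
F = (AUC_ev/D_ev)/(AUC_iv/D_iv) = (2514.4875/50)/(2450/25) = 50.28975/98 = 0.5132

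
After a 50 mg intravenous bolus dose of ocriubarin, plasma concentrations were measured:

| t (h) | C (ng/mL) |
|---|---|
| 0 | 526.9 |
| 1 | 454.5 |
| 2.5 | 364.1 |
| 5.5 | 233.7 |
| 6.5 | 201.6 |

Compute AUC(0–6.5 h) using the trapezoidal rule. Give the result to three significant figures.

Trapezoidal AUC_0→6.5:
  [0→1]: (526.9+454.5)/2 × 1 = 490.7
  [1→2.5]: (454.5+364.1)/2 × 1.5 = 613.95
  [2.5→5.5]: (364.1+233.7)/2 × 3 = 896.7
  [5.5→6.5]: (233.7+201.6)/2 × 1 = 217.65
  Sum = 2219.0 ng/mL·h

AUC = 2220 ng/mL·h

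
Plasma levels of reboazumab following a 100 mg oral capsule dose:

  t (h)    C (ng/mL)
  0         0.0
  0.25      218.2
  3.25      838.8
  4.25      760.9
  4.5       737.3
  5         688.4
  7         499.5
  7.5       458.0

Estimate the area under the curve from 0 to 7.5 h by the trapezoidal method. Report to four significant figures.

Trapezoidal AUC_0→7.5:
  [0→0.25]: (0.0+218.2)/2 × 0.25 = 27.275
  [0.25→3.25]: (218.2+838.8)/2 × 3 = 1585.5
  [3.25→4.25]: (838.8+760.9)/2 × 1 = 799.85
  [4.25→4.5]: (760.9+737.3)/2 × 0.25 = 187.275
  [4.5→5]: (737.3+688.4)/2 × 0.5 = 356.425
  [5→7]: (688.4+499.5)/2 × 2 = 1187.9
  [7→7.5]: (499.5+458.0)/2 × 0.5 = 239.375
  Sum = 4383.6 ng/mL·h

AUC = 4384 ng/mL·h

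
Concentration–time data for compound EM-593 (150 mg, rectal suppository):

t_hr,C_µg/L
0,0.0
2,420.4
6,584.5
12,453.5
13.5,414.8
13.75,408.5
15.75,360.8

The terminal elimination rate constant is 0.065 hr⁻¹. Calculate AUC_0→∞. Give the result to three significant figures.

AUC = 12600 µg/L·hr

Trapezoidal AUC_0→15.75:
  [0→2]: (0.0+420.4)/2 × 2 = 420.4
  [2→6]: (420.4+584.5)/2 × 4 = 2009.8
  [6→12]: (584.5+453.5)/2 × 6 = 3114.0
  [12→13.5]: (453.5+414.8)/2 × 1.5 = 651.225
  [13.5→13.75]: (414.8+408.5)/2 × 0.25 = 102.9125
  [13.75→15.75]: (408.5+360.8)/2 × 2 = 769.3
  Sum = 7067.6375 µg/L·hr
Extrapolated tail: C_last / k_e = 360.8 / 0.065 = 5550.769
AUC_0→∞ = 7067.6375 + 5550.769 = 12618.4065 µg/L·hr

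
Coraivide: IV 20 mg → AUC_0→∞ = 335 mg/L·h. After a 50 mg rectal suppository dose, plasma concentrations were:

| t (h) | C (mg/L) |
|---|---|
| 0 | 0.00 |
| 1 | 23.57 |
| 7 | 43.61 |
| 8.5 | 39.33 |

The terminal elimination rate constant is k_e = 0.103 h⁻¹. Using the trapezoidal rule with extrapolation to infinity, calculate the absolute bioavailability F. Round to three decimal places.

Trapezoidal AUC_0→8.5 (rectal suppository):
  [0→1]: (0.00+23.57)/2 × 1 = 11.785
  [1→7]: (23.57+43.61)/2 × 6 = 201.54
  [7→8.5]: (43.61+39.33)/2 × 1.5 = 62.205
  Sum = 275.53 mg/L·h
Tail: C_last/k_e = 39.33/0.103 = 381.845
AUC_0→∞ (rectal suppository) = 275.53 + 381.845 = 657.375 mg/L·h
F = (AUC_ev/D_ev)/(AUC_iv/D_iv) = (657.375/50)/(335/20) = 13.1475/16.75 = 0.7849

F = 0.785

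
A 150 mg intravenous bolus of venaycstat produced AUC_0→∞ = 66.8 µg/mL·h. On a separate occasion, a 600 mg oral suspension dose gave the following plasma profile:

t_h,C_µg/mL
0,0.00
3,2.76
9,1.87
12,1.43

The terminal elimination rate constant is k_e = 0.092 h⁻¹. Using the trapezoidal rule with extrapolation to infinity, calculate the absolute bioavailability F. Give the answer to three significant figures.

F = 0.144

Trapezoidal AUC_0→12 (oral suspension):
  [0→3]: (0.00+2.76)/2 × 3 = 4.14
  [3→9]: (2.76+1.87)/2 × 6 = 13.89
  [9→12]: (1.87+1.43)/2 × 3 = 4.95
  Sum = 22.98 µg/mL·h
Tail: C_last/k_e = 1.43/0.092 = 15.543
AUC_0→∞ (oral suspension) = 22.98 + 15.543 = 38.523 µg/mL·h
F = (AUC_ev/D_ev)/(AUC_iv/D_iv) = (38.523/600)/(66.8/150) = 0.064205/0.445333 = 0.1442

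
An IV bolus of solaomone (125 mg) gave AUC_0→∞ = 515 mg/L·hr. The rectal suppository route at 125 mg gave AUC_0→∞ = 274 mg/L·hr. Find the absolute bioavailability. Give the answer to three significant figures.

F = 0.532

F = (AUC_ev / D_ev) / (AUC_iv / D_iv)
  = (274/125) / (515/125)
  = 2.192 / 4.12 = 0.5320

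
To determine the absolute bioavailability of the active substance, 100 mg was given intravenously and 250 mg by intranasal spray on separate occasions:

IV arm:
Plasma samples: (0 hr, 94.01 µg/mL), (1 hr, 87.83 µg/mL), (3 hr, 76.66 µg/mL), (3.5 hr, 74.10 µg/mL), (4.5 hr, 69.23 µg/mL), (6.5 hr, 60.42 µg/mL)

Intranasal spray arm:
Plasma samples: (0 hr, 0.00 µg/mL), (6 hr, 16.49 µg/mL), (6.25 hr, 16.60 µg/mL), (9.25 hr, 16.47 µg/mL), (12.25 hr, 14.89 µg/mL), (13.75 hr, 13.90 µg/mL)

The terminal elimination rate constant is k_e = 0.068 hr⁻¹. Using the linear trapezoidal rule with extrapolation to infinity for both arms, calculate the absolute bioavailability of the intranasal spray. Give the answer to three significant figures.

F = 0.109

Trapezoidal AUC_0→6.5 (IV):
  [0→1]: (94.01+87.83)/2 × 1 = 90.92
  [1→3]: (87.83+76.66)/2 × 2 = 164.49
  [3→3.5]: (76.66+74.10)/2 × 0.5 = 37.69
  [3.5→4.5]: (74.10+69.23)/2 × 1 = 71.665
  [4.5→6.5]: (69.23+60.42)/2 × 2 = 129.65
  Sum = 494.415 µg/mL·hr
IV tail: 60.42/0.068 = 888.529; AUC_iv,0→∞ = 494.415 + 888.529 = 1382.944 µg/mL·hr
Trapezoidal AUC_0→13.75 (intranasal spray):
  [0→6]: (0.00+16.49)/2 × 6 = 49.47
  [6→6.25]: (16.49+16.60)/2 × 0.25 = 4.13625
  [6.25→9.25]: (16.60+16.47)/2 × 3 = 49.605
  [9.25→12.25]: (16.47+14.89)/2 × 3 = 47.04
  [12.25→13.75]: (14.89+13.90)/2 × 1.5 = 21.5925
  Sum = 171.84375 µg/mL·hr
intranasal spray tail: 13.90/0.068 = 204.412; AUC_ev,0→∞ = 171.84375 + 204.412 = 376.25575 µg/mL·hr
F = (AUC_ev/D_ev)/(AUC_iv/D_iv) = (376.25575/250)/(1382.944/100) = 1.505023/13.82944 = 0.1088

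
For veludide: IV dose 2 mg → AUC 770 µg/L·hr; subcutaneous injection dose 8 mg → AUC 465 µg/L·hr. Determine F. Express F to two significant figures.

F = 0.15

F = (AUC_ev / D_ev) / (AUC_iv / D_iv)
  = (465/8) / (770/2)
  = 58.125 / 385 = 0.1510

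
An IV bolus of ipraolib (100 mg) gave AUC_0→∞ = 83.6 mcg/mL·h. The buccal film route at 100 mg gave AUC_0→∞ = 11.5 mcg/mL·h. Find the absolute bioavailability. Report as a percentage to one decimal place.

F = (AUC_ev / D_ev) / (AUC_iv / D_iv)
  = (11.5/100) / (83.6/100)
  = 0.115 / 0.836 = 0.1376
  = 13.76%

F = 13.8%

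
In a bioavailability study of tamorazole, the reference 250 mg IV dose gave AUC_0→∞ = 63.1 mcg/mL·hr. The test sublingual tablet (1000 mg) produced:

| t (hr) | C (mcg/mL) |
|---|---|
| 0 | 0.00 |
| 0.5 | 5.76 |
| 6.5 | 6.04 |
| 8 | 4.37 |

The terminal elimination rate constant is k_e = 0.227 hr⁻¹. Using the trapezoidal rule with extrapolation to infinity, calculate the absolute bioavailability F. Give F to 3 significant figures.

F = 0.253

Trapezoidal AUC_0→8 (sublingual tablet):
  [0→0.5]: (0.00+5.76)/2 × 0.5 = 1.44
  [0.5→6.5]: (5.76+6.04)/2 × 6 = 35.4
  [6.5→8]: (6.04+4.37)/2 × 1.5 = 7.8075
  Sum = 44.6475 mcg/mL·hr
Tail: C_last/k_e = 4.37/0.227 = 19.251
AUC_0→∞ (sublingual tablet) = 44.6475 + 19.251 = 63.8985 mcg/mL·hr
F = (AUC_ev/D_ev)/(AUC_iv/D_iv) = (63.8985/1000)/(63.1/250) = 0.0638985/0.2524 = 0.2532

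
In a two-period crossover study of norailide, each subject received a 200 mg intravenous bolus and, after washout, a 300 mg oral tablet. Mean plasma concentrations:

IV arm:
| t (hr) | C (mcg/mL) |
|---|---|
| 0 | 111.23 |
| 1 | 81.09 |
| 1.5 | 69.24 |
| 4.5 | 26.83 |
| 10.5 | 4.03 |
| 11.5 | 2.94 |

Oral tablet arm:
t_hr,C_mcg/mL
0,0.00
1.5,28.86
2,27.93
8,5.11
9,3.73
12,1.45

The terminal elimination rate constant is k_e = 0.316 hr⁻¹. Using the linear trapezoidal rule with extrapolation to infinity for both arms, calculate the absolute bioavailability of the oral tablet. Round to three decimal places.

F = 0.264

Trapezoidal AUC_0→11.5 (IV):
  [0→1]: (111.23+81.09)/2 × 1 = 96.16
  [1→1.5]: (81.09+69.24)/2 × 0.5 = 37.5825
  [1.5→4.5]: (69.24+26.83)/2 × 3 = 144.105
  [4.5→10.5]: (26.83+4.03)/2 × 6 = 92.58
  [10.5→11.5]: (4.03+2.94)/2 × 1 = 3.485
  Sum = 373.9125 mcg/mL·hr
IV tail: 2.94/0.316 = 9.304; AUC_iv,0→∞ = 373.9125 + 9.304 = 383.2165 mcg/mL·hr
Trapezoidal AUC_0→12 (oral tablet):
  [0→1.5]: (0.00+28.86)/2 × 1.5 = 21.645
  [1.5→2]: (28.86+27.93)/2 × 0.5 = 14.1975
  [2→8]: (27.93+5.11)/2 × 6 = 99.12
  [8→9]: (5.11+3.73)/2 × 1 = 4.42
  [9→12]: (3.73+1.45)/2 × 3 = 7.77
  Sum = 147.1525 mcg/mL·hr
oral tablet tail: 1.45/0.316 = 4.589; AUC_ev,0→∞ = 147.1525 + 4.589 = 151.7415 mcg/mL·hr
F = (AUC_ev/D_ev)/(AUC_iv/D_iv) = (151.7415/300)/(383.2165/200) = 0.505805/1.9160825 = 0.2640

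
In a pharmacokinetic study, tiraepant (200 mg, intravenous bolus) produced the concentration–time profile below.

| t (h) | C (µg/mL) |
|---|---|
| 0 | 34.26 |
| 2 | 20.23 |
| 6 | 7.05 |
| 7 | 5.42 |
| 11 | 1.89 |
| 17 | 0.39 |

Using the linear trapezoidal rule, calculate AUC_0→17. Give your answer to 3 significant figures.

AUC = 137 µg/mL·h

Trapezoidal AUC_0→17:
  [0→2]: (34.26+20.23)/2 × 2 = 54.49
  [2→6]: (20.23+7.05)/2 × 4 = 54.56
  [6→7]: (7.05+5.42)/2 × 1 = 6.235
  [7→11]: (5.42+1.89)/2 × 4 = 14.62
  [11→17]: (1.89+0.39)/2 × 6 = 6.84
  Sum = 136.745 µg/mL·h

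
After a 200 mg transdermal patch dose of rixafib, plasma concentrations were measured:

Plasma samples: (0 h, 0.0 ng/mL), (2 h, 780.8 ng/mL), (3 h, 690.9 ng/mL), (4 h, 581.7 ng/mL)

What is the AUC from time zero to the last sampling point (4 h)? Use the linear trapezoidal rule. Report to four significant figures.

Trapezoidal AUC_0→4:
  [0→2]: (0.0+780.8)/2 × 2 = 780.8
  [2→3]: (780.8+690.9)/2 × 1 = 735.85
  [3→4]: (690.9+581.7)/2 × 1 = 636.3
  Sum = 2152.95 ng/mL·h

AUC = 2153 ng/mL·h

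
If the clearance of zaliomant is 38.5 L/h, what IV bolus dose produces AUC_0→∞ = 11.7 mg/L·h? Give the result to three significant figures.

Dose_iv = CL × AUC_0→∞
     = 38.5 × 11.7 = 450.45 mg

Dose = 450 mg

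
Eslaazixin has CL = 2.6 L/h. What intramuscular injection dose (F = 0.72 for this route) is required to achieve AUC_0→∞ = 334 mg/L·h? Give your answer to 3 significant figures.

Dose = 1210 mg

Dose = CL × AUC_0→∞ / F
     = 2.6 × 334 / 0.72 = 1206.11 mg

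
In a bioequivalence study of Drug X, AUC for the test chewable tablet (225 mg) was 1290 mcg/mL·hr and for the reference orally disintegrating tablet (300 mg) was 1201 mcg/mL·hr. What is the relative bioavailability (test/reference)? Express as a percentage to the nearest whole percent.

F_rel = 143%

F_rel = (AUC_test/D_test) / (AUC_ref/D_ref)
      = (1290/225) / (1201/300)
      = 5.73333 / 4.00333 = 1.4321 = 143.21%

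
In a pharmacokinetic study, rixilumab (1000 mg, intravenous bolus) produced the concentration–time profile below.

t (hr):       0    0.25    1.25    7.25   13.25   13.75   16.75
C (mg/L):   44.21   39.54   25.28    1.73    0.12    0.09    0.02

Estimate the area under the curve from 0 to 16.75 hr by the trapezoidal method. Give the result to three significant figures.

Trapezoidal AUC_0→16.75:
  [0→0.25]: (44.21+39.54)/2 × 0.25 = 10.46875
  [0.25→1.25]: (39.54+25.28)/2 × 1 = 32.41
  [1.25→7.25]: (25.28+1.73)/2 × 6 = 81.03
  [7.25→13.25]: (1.73+0.12)/2 × 6 = 5.55
  [13.25→13.75]: (0.12+0.09)/2 × 0.5 = 0.0525
  [13.75→16.75]: (0.09+0.02)/2 × 3 = 0.165
  Sum = 129.67625 mg/L·hr

AUC = 130 mg/L·hr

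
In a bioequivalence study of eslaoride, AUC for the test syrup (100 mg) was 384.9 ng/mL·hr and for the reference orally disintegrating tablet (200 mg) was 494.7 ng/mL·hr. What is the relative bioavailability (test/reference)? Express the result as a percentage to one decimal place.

F_rel = 155.6%

F_rel = (AUC_test/D_test) / (AUC_ref/D_ref)
      = (384.9/100) / (494.7/200)
      = 3.849 / 2.4735 = 1.5561 = 155.61%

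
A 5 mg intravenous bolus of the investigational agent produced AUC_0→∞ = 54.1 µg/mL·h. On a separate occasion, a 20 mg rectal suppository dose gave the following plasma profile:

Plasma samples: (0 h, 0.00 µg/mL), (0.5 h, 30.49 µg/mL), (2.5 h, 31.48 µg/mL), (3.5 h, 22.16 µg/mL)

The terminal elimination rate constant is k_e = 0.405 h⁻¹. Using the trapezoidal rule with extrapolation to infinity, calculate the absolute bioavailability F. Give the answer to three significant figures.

Trapezoidal AUC_0→3.5 (rectal suppository):
  [0→0.5]: (0.00+30.49)/2 × 0.5 = 7.6225
  [0.5→2.5]: (30.49+31.48)/2 × 2 = 61.97
  [2.5→3.5]: (31.48+22.16)/2 × 1 = 26.82
  Sum = 96.4125 µg/mL·h
Tail: C_last/k_e = 22.16/0.405 = 54.716
AUC_0→∞ (rectal suppository) = 96.4125 + 54.716 = 151.1285 µg/mL·h
F = (AUC_ev/D_ev)/(AUC_iv/D_iv) = (151.1285/20)/(54.1/5) = 7.556425/10.82 = 0.6984

F = 0.698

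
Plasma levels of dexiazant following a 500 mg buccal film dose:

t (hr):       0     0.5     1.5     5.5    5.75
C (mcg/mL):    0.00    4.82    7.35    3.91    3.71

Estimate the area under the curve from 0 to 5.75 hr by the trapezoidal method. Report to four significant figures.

Trapezoidal AUC_0→5.75:
  [0→0.5]: (0.00+4.82)/2 × 0.5 = 1.205
  [0.5→1.5]: (4.82+7.35)/2 × 1 = 6.085
  [1.5→5.5]: (7.35+3.91)/2 × 4 = 22.52
  [5.5→5.75]: (3.91+3.71)/2 × 0.25 = 0.9525
  Sum = 30.7625 mcg/mL·hr

AUC = 30.76 mcg/mL·hr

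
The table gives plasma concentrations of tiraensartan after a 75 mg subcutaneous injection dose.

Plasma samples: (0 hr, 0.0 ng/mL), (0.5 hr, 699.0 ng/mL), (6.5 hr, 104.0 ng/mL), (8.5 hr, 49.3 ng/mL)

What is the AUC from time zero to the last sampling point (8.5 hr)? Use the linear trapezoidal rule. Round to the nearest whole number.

AUC = 2737 ng/mL·hr

Trapezoidal AUC_0→8.5:
  [0→0.5]: (0.0+699.0)/2 × 0.5 = 174.75
  [0.5→6.5]: (699.0+104.0)/2 × 6 = 2409.0
  [6.5→8.5]: (104.0+49.3)/2 × 2 = 153.3
  Sum = 2737.05 ng/mL·hr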